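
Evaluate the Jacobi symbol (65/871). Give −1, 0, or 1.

Reciprocity: 65 ≡ 1 and 871 ≡ 3 (mod 4), so (65/871) = +(871/65).
Reduce top mod 65: now compute (26/65).
Pull out 2: since 65 ≡ 1 (mod 8), (2/65) = +1.
Reciprocity: 13 ≡ 1 and 65 ≡ 1 (mod 4), so (13/65) = +(65/13).
Reduce top mod 13: now compute (0/13).
Top reduces to 0: gcd > 1, so the symbol is 0.

0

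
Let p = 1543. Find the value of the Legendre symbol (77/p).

-1

Reciprocity: 77 ≡ 1 and 1543 ≡ 3 (mod 4), so (77/1543) = +(1543/77).
Reduce top mod 77: now compute (3/77).
Reciprocity: 3 ≡ 3 and 77 ≡ 1 (mod 4), so (3/77) = +(77/3).
Reduce top mod 3: now compute (2/3).
Pull out 2: since 3 ≡ 3 (mod 8), (2/3) = -1.
Reached (1/3) = 1. Collecting the sign flips along the way, the symbol is -1.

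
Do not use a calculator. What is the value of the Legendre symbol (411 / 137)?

First reduce: 411 ≡ 0 (mod 137).
Top reduces to 0: gcd > 1, so the symbol is 0.

0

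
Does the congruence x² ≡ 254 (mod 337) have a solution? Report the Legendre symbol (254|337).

Pull out 2: since 337 ≡ 1 (mod 8), (2/337) = +1.
Reciprocity: 127 ≡ 3 and 337 ≡ 1 (mod 4), so (127/337) = +(337/127).
Reduce top mod 127: now compute (83/127).
Reciprocity: 83 ≡ 3 and 127 ≡ 3 (mod 4), so (83/127) = −(127/83).
Reduce top mod 83: now compute (44/83).
Pull out 2^2: since 83 ≡ 3 (mod 8), (2/83) = -1, so (2/83)^2 = +1.
Reciprocity: 11 ≡ 3 and 83 ≡ 3 (mod 4), so (11/83) = −(83/11).
Reduce top mod 11: now compute (6/11).
Pull out 2: since 11 ≡ 3 (mod 8), (2/11) = -1.
Reciprocity: 3 ≡ 3 and 11 ≡ 3 (mod 4), so (3/11) = −(11/3).
Reduce top mod 3: now compute (2/3).
Pull out 2: since 3 ≡ 3 (mod 8), (2/3) = -1.
Reached (1/3) = 1. Collecting the sign flips along the way, the symbol is -1.

-1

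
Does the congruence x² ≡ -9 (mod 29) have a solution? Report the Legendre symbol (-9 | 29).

First reduce: -9 ≡ 20 (mod 29).
Pull out 2^2: since 29 ≡ 5 (mod 8), (2/29) = -1, so (2/29)^2 = +1.
Reciprocity: 5 ≡ 1 and 29 ≡ 1 (mod 4), so (5/29) = +(29/5).
Reduce top mod 5: now compute (4/5).
Pull out 2^2: since 5 ≡ 5 (mod 8), (2/5) = -1, so (2/5)^2 = +1.
Reached (1/5) = 1. Collecting the sign flips along the way, the symbol is +1.

1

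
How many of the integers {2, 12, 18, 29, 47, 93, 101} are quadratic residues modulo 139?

(2/139) = -1 → non-residue.
(12/139) = -1 → non-residue.
(18/139) = -1 → non-residue.
(29/139) = +1 → QR.
(47/139) = +1 → QR.
(93/139) = -1 → non-residue.
(101/139) = -1 → non-residue.
Total quadratic residues among the 7: 2.

2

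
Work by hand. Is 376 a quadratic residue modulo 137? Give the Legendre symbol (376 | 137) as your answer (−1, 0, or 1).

Euler's criterion: (376/137) ≡ 102^68 (mod 137).
102^2 ≡ 129 (mod 137)
102^4 ≡ 64 (mod 137)
102^8 ≡ 123 (mod 137)
102^16 ≡ 59 (mod 137)
102^32 ≡ 56 (mod 137)
102^64 ≡ 122 (mod 137)
102^68 = 102^(64+4) ≡ 136 (mod 137).
Result is 136 ≡ −1, so (376/137) = −1.

-1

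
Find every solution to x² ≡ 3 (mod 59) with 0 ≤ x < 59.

11, 48

Since 59 ≡ 3 (mod 4), a square root of 3 is 3^((59+1)/4) = 3^15 mod 59.
Repeated squaring: 3^2≡9, 3^4≡22, 3^8≡12 (mod 59).
3^15 = 3^(8+4+2+1) ≡ 48 (mod 59).
Check: 48² = 2304 ≡ 3 (mod 59). The two roots are 11 and 48.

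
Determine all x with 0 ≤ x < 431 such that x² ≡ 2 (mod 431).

Since 431 ≡ 3 (mod 4), a square root of 2 is 2^((431+1)/4) = 2^108 mod 431.
Repeated squaring: 2^2≡4, 2^4≡16, 2^8≡256, 2^16≡24, 2^32≡145, 2^64≡337 (mod 431).
2^108 = 2^(64+32+8+4) ≡ 243 (mod 431).
Check: 243² = 59049 ≡ 2 (mod 431). The two roots are 188 and 243.

188, 243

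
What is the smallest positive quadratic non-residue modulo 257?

3

(2/257) = +1, so 2 is a residue.
(3/257) = −1, so 3 is the smallest positive non-residue mod 257.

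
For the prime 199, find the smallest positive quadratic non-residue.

(2/199) = +1, so 2 is a residue.
(3/199) = −1, so 3 is the smallest positive non-residue mod 199.

3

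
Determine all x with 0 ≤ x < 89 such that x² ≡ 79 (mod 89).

41, 48

89 ≡ 1 (mod 4), so we find a root by search.
Trying successive values, 41² = 1681 ≡ 79 (mod 89). The other root is 89 − 41 = 48.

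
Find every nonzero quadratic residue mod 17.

Square k = 1,…,8 (k and 17−k give the same square):
1²=1, 2²=4, 3²=9, 4²=16, 5²≡8, 6²≡2, 7²≡15, 8²≡13 (mod 17).
So the quadratic residues mod 17 are {1, 2, 4, 8, 9, 13, 15, 16}.

1 2 4 8 9 13 15 16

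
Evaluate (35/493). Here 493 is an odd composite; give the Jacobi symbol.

Reciprocity: 35 ≡ 3 and 493 ≡ 1 (mod 4), so (35/493) = +(493/35).
Reduce top mod 35: now compute (3/35).
Reciprocity: 3 ≡ 3 and 35 ≡ 3 (mod 4), so (3/35) = −(35/3).
Reduce top mod 3: now compute (2/3).
Pull out 2: since 3 ≡ 3 (mod 8), (2/3) = -1.
Reached (1/3) = 1. Collecting the sign flips along the way, the symbol is +1.

1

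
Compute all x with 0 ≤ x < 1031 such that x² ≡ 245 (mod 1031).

Since 1031 ≡ 3 (mod 4), a square root of 245 is 245^((1031+1)/4) = 245^258 mod 1031.
Repeated squaring: 245^2≡227, 245^4≡1010, 245^8≡441, 245^16≡653, 245^32≡606, 245^64≡200, 245^128≡822, 245^256≡379 (mod 1031).
245^258 = 245^(256+2) ≡ 460 (mod 1031).
Check: 460² = 211600 ≡ 245 (mod 1031). The two roots are 460 and 571.

460, 571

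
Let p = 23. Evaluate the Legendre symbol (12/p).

Euler's criterion: (12/23) ≡ 12^11 (mod 23).
12^2 ≡ 6 (mod 23)
12^4 ≡ 13 (mod 23)
12^8 ≡ 8 (mod 23)
12^11 = 12^(8+2+1) ≡ 1 (mod 23).
Result is 1, so (12/23) = 1.

1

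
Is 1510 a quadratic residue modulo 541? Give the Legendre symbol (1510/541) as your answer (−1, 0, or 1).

-1

Euler's criterion: (1510/541) ≡ 428^270 (mod 541).
428^2 ≡ 326 (mod 541)
428^4 ≡ 240 (mod 541)
428^8 ≡ 254 (mod 541)
428^16 ≡ 137 (mod 541)
428^32 ≡ 375 (mod 541)
428^64 ≡ 506 (mod 541)
428^128 ≡ 143 (mod 541)
428^256 ≡ 432 (mod 541)
428^270 = 428^(256+8+4+2) ≡ 540 (mod 541).
Result is 540 ≡ −1, so (1510/541) = −1.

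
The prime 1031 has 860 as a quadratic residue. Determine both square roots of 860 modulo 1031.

Since 1031 ≡ 3 (mod 4), a square root of 860 is 860^((1031+1)/4) = 860^258 mod 1031.
Repeated squaring: 860^2≡373, 860^4≡975, 860^8≡43, 860^16≡818, 860^32≡5, 860^64≡25, 860^128≡625, 860^256≡907 (mod 1031).
860^258 = 860^(256+2) ≡ 143 (mod 1031).
Check: 143² = 20449 ≡ 860 (mod 1031). The two roots are 143 and 888.

143, 888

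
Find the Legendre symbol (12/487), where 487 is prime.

-1

Euler's criterion: (12/487) ≡ 12^243 (mod 487).
12^2 ≡ 144 (mod 487)
12^4 ≡ 282 (mod 487)
12^8 ≡ 143 (mod 487)
12^16 ≡ 482 (mod 487)
12^32 ≡ 25 (mod 487)
12^64 ≡ 138 (mod 487)
12^128 ≡ 51 (mod 487)
12^243 = 12^(128+64+32+16+2+1) ≡ 486 (mod 487).
Result is 486 ≡ −1, so (12/487) = −1.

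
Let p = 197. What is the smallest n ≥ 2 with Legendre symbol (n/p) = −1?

(2/197) = −1, so 2 is the smallest positive non-residue mod 197.

2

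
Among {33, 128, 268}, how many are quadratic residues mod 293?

2

(33/293) = +1 → QR.
(128/293) = -1 → non-residue.
(268/293) = +1 → QR.
Total quadratic residues among the 3: 2.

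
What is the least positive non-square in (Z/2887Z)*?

(2/2887) = +1, so 2 is a residue.
(3/2887) = −1, so 3 is the smallest positive non-residue mod 2887.

3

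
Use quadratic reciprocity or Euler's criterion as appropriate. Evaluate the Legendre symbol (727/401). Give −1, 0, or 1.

First reduce: 727 ≡ 326 (mod 401).
Pull out 2: since 401 ≡ 1 (mod 8), (2/401) = +1.
Reciprocity: 163 ≡ 3 and 401 ≡ 1 (mod 4), so (163/401) = +(401/163).
Reduce top mod 163: now compute (75/163).
Reciprocity: 75 ≡ 3 and 163 ≡ 3 (mod 4), so (75/163) = −(163/75).
Reduce top mod 75: now compute (13/75).
Reciprocity: 13 ≡ 1 and 75 ≡ 3 (mod 4), so (13/75) = +(75/13).
Reduce top mod 13: now compute (10/13).
Pull out 2: since 13 ≡ 5 (mod 8), (2/13) = -1.
Reciprocity: 5 ≡ 1 and 13 ≡ 1 (mod 4), so (5/13) = +(13/5).
Reduce top mod 5: now compute (3/5).
Reciprocity: 3 ≡ 3 and 5 ≡ 1 (mod 4), so (3/5) = +(5/3).
Reduce top mod 3: now compute (2/3).
Pull out 2: since 3 ≡ 3 (mod 8), (2/3) = -1.
Reached (1/3) = 1. Collecting the sign flips along the way, the symbol is -1.

-1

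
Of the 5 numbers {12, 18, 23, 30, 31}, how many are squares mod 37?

2

(12/37) = +1 → QR.
(18/37) = -1 → non-residue.
(23/37) = -1 → non-residue.
(30/37) = +1 → QR.
(31/37) = -1 → non-residue.
Total quadratic residues among the 5: 2.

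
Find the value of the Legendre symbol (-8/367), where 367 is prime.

First reduce: -8 ≡ 359 (mod 367).
Reciprocity: 359 ≡ 3 and 367 ≡ 3 (mod 4), so (359/367) = −(367/359).
Reduce top mod 359: now compute (8/359).
Pull out 2^3: since 359 ≡ 7 (mod 8), (2/359) = +1, so (2/359)^3 = +1.
Reached (1/359) = 1. Collecting the sign flips along the way, the symbol is -1.

-1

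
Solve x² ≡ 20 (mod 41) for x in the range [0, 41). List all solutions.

41 ≡ 1 (mod 4), so we find a root by search.
Trying successive values, 15² = 225 ≡ 20 (mod 41). The other root is 41 − 15 = 26.

15, 26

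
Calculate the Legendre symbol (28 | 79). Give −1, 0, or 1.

Pull out 2^2: since 79 ≡ 7 (mod 8), (2/79) = +1, so (2/79)^2 = +1.
Reciprocity: 7 ≡ 3 and 79 ≡ 3 (mod 4), so (7/79) = −(79/7).
Reduce top mod 7: now compute (2/7).
Pull out 2: since 7 ≡ 7 (mod 8), (2/7) = +1.
Reached (1/7) = 1. Collecting the sign flips along the way, the symbol is -1.

-1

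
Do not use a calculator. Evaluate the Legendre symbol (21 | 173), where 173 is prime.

Reciprocity: 21 ≡ 1 and 173 ≡ 1 (mod 4), so (21/173) = +(173/21).
Reduce top mod 21: now compute (5/21).
Reciprocity: 5 ≡ 1 and 21 ≡ 1 (mod 4), so (5/21) = +(21/5).
Reduce top mod 5: now compute (1/5).
Reached (1/5) = 1. Collecting the sign flips along the way, the symbol is +1.

1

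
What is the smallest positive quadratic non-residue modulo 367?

(2/367) = +1, so 2 is a residue.
(3/367) = −1, so 3 is the smallest positive non-residue mod 367.

3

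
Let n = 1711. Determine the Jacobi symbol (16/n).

1

Pull out 2^4: since 1711 ≡ 7 (mod 8), (2/1711) = +1, so (2/1711)^4 = +1.
Reached (1/1711) = 1. Collecting the sign flips along the way, the symbol is +1.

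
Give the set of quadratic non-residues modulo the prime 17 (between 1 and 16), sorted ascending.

3 5 6 7 10 11 12 14

Square k = 1,…,8 (k and 17−k give the same square):
1²=1, 2²=4, 3²=9, 4²=16, 5²≡8, 6²≡2, 7²≡15, 8²≡13 (mod 17).
The residues are {1, 2, 4, 8, 9, 13, 15, 16}; the non-residues are the remaining 8 nonzero classes.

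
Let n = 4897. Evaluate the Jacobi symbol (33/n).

-1

Reciprocity: 33 ≡ 1 and 4897 ≡ 1 (mod 4), so (33/4897) = +(4897/33).
Reduce top mod 33: now compute (13/33).
Reciprocity: 13 ≡ 1 and 33 ≡ 1 (mod 4), so (13/33) = +(33/13).
Reduce top mod 13: now compute (7/13).
Reciprocity: 7 ≡ 3 and 13 ≡ 1 (mod 4), so (7/13) = +(13/7).
Reduce top mod 7: now compute (6/7).
Pull out 2: since 7 ≡ 7 (mod 8), (2/7) = +1.
Reciprocity: 3 ≡ 3 and 7 ≡ 3 (mod 4), so (3/7) = −(7/3).
Reduce top mod 3: now compute (1/3).
Reached (1/3) = 1. Collecting the sign flips along the way, the symbol is -1.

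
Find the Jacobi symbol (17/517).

-1

Reciprocity: 17 ≡ 1 and 517 ≡ 1 (mod 4), so (17/517) = +(517/17).
Reduce top mod 17: now compute (7/17).
Reciprocity: 7 ≡ 3 and 17 ≡ 1 (mod 4), so (7/17) = +(17/7).
Reduce top mod 7: now compute (3/7).
Reciprocity: 3 ≡ 3 and 7 ≡ 3 (mod 4), so (3/7) = −(7/3).
Reduce top mod 3: now compute (1/3).
Reached (1/3) = 1. Collecting the sign flips along the way, the symbol is -1.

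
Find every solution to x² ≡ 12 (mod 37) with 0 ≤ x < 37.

37 ≡ 1 (mod 4), so we find a root by search.
Trying successive values, 7² = 49 ≡ 12 (mod 37). The other root is 37 − 7 = 30.

7, 30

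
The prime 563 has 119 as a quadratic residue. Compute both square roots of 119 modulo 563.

104, 459

Since 563 ≡ 3 (mod 4), a square root of 119 is 119^((563+1)/4) = 119^141 mod 563.
Repeated squaring: 119^2≡86, 119^4≡77, 119^8≡299, 119^16≡447, 119^32≡507, 119^64≡321, 119^128≡12 (mod 563).
119^141 = 119^(128+8+4+1) ≡ 459 (mod 563).
Check: 459² = 210681 ≡ 119 (mod 563). The two roots are 104 and 459.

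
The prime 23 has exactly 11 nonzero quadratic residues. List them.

Square k = 1,…,11 (k and 23−k give the same square):
1²=1, 2²=4, 3²=9, 4²=16, 5²≡2, 6²≡13, 7²≡3, 8²≡18, 9²≡12, 10²≡8, 11²≡6 (mod 23).
So the quadratic residues mod 23 are {1, 2, 3, 4, 6, 8, 9, 12, 13, 16, 18}.

1, 2, 3, 4, 6, 8, 9, 12, 13, 16, 18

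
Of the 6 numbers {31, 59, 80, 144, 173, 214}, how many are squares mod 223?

2

(31/223) = +1 → QR.
(59/223) = -1 → non-residue.
(80/223) = -1 → non-residue.
(144/223) = +1 → QR.
(173/223) = -1 → non-residue.
(214/223) = -1 → non-residue.
Total quadratic residues among the 6: 2.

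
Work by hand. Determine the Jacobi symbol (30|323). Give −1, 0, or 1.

Pull out 2: since 323 ≡ 3 (mod 8), (2/323) = -1.
Reciprocity: 15 ≡ 3 and 323 ≡ 3 (mod 4), so (15/323) = −(323/15).
Reduce top mod 15: now compute (8/15).
Pull out 2^3: since 15 ≡ 7 (mod 8), (2/15) = +1, so (2/15)^3 = +1.
Reached (1/15) = 1. Collecting the sign flips along the way, the symbol is +1.

1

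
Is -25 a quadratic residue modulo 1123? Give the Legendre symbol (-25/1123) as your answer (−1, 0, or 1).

First reduce: -25 ≡ 1098 (mod 1123).
Pull out 2: since 1123 ≡ 3 (mod 8), (2/1123) = -1.
Reciprocity: 549 ≡ 1 and 1123 ≡ 3 (mod 4), so (549/1123) = +(1123/549).
Reduce top mod 549: now compute (25/549).
Reciprocity: 25 ≡ 1 and 549 ≡ 1 (mod 4), so (25/549) = +(549/25).
Reduce top mod 25: now compute (24/25).
Pull out 2^3: since 25 ≡ 1 (mod 8), (2/25) = +1, so (2/25)^3 = +1.
Reciprocity: 3 ≡ 3 and 25 ≡ 1 (mod 4), so (3/25) = +(25/3).
Reduce top mod 3: now compute (1/3).
Reached (1/3) = 1. Collecting the sign flips along the way, the symbol is -1.

-1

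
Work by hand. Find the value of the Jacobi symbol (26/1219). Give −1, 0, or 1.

Pull out 2: since 1219 ≡ 3 (mod 8), (2/1219) = -1.
Reciprocity: 13 ≡ 1 and 1219 ≡ 3 (mod 4), so (13/1219) = +(1219/13).
Reduce top mod 13: now compute (10/13).
Pull out 2: since 13 ≡ 5 (mod 8), (2/13) = -1.
Reciprocity: 5 ≡ 1 and 13 ≡ 1 (mod 4), so (5/13) = +(13/5).
Reduce top mod 5: now compute (3/5).
Reciprocity: 3 ≡ 3 and 5 ≡ 1 (mod 4), so (3/5) = +(5/3).
Reduce top mod 3: now compute (2/3).
Pull out 2: since 3 ≡ 3 (mod 8), (2/3) = -1.
Reached (1/3) = 1. Collecting the sign flips along the way, the symbol is -1.

-1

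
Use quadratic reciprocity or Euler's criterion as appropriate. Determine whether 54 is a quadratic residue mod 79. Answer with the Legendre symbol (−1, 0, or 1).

-1

Pull out 2: since 79 ≡ 7 (mod 8), (2/79) = +1.
Reciprocity: 27 ≡ 3 and 79 ≡ 3 (mod 4), so (27/79) = −(79/27).
Reduce top mod 27: now compute (25/27).
Reciprocity: 25 ≡ 1 and 27 ≡ 3 (mod 4), so (25/27) = +(27/25).
Reduce top mod 25: now compute (2/25).
Pull out 2: since 25 ≡ 1 (mod 8), (2/25) = +1.
Reached (1/25) = 1. Collecting the sign flips along the way, the symbol is -1.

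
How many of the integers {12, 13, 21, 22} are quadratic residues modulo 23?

2

(12/23) = +1 → QR.
(13/23) = +1 → QR.
(21/23) = -1 → non-residue.
(22/23) = -1 → non-residue.
Total quadratic residues among the 4: 2.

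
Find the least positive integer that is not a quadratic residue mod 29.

(2/29) = −1, so 2 is the smallest positive non-residue mod 29.

2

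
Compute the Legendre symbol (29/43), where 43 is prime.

-1

Euler's criterion: (29/43) ≡ 29^21 (mod 43).
29^2 ≡ 24 (mod 43)
29^4 ≡ 17 (mod 43)
29^8 ≡ 31 (mod 43)
29^16 ≡ 15 (mod 43)
29^21 = 29^(16+4+1) ≡ 42 (mod 43).
Result is 42 ≡ −1, so (29/43) = −1.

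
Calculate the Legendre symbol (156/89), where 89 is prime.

1

Euler's criterion: (156/89) ≡ 67^44 (mod 89).
67^2 ≡ 39 (mod 89)
67^4 ≡ 8 (mod 89)
67^8 ≡ 64 (mod 89)
67^16 ≡ 2 (mod 89)
67^32 ≡ 4 (mod 89)
67^44 = 67^(32+8+4) ≡ 1 (mod 89).
Result is 1, so (156/89) = 1.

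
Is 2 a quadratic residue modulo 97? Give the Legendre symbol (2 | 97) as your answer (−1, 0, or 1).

1

Euler's criterion: (2/97) ≡ 2^48 (mod 97).
2^2 ≡ 4 (mod 97)
2^4 ≡ 16 (mod 97)
2^8 ≡ 62 (mod 97)
2^16 ≡ 61 (mod 97)
2^32 ≡ 35 (mod 97)
2^48 = 2^(32+16) ≡ 1 (mod 97).
Result is 1, so (2/97) = 1.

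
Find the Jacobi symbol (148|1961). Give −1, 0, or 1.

0

Pull out 2^2: since 1961 ≡ 1 (mod 8), (2/1961) = +1, so (2/1961)^2 = +1.
Reciprocity: 37 ≡ 1 and 1961 ≡ 1 (mod 4), so (37/1961) = +(1961/37).
Reduce top mod 37: now compute (0/37).
Top reduces to 0: gcd > 1, so the symbol is 0.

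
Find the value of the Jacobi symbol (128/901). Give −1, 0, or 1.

Pull out 2^7: since 901 ≡ 5 (mod 8), (2/901) = -1, so (2/901)^7 = -1.
Reached (1/901) = 1. Collecting the sign flips along the way, the symbol is -1.

-1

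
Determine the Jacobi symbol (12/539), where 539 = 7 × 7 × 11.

Pull out 2^2: since 539 ≡ 3 (mod 8), (2/539) = -1, so (2/539)^2 = +1.
Reciprocity: 3 ≡ 3 and 539 ≡ 3 (mod 4), so (3/539) = −(539/3).
Reduce top mod 3: now compute (2/3).
Pull out 2: since 3 ≡ 3 (mod 8), (2/3) = -1.
Reached (1/3) = 1. Collecting the sign flips along the way, the symbol is +1.

1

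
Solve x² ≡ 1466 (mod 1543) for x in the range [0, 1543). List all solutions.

319, 1224

Since 1543 ≡ 3 (mod 4), a square root of 1466 is 1466^((1543+1)/4) = 1466^386 mod 1543.
Repeated squaring: 1466^2≡1300, 1466^4≡415, 1466^8≡952, 1466^16≡563, 1466^32≡654, 1466^64≡305, 1466^128≡445, 1466^256≡521 (mod 1543).
1466^386 = 1466^(256+128+2) ≡ 1224 (mod 1543).
Check: 1224² = 1498176 ≡ 1466 (mod 1543). The two roots are 319 and 1224.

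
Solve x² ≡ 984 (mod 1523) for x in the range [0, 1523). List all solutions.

Since 1523 ≡ 3 (mod 4), a square root of 984 is 984^((1523+1)/4) = 984^381 mod 1523.
Repeated squaring: 984^2≡1151, 984^4≡1314, 984^8≡1037, 984^16≡131, 984^32≡408, 984^64≡457, 984^128≡198, 984^256≡1129 (mod 1523).
984^381 = 984^(256+64+32+16+8+4+1) ≡ 1290 (mod 1523).
Check: 1290² = 1664100 ≡ 984 (mod 1523). The two roots are 233 and 1290.

233, 1290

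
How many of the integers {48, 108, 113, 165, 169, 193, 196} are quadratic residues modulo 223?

(48/223) = -1 → non-residue.
(108/223) = -1 → non-residue.
(113/223) = -1 → non-residue.
(165/223) = -1 → non-residue.
(169/223) = +1 → QR.
(193/223) = -1 → non-residue.
(196/223) = +1 → QR.
Total quadratic residues among the 7: 2.

2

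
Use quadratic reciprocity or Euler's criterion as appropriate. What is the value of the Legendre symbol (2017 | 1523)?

1

First reduce: 2017 ≡ 494 (mod 1523).
Pull out 2: since 1523 ≡ 3 (mod 8), (2/1523) = -1.
Reciprocity: 247 ≡ 3 and 1523 ≡ 3 (mod 4), so (247/1523) = −(1523/247).
Reduce top mod 247: now compute (41/247).
Reciprocity: 41 ≡ 1 and 247 ≡ 3 (mod 4), so (41/247) = +(247/41).
Reduce top mod 41: now compute (1/41).
Reached (1/41) = 1. Collecting the sign flips along the way, the symbol is +1.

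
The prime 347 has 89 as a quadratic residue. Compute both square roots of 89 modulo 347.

Since 347 ≡ 3 (mod 4), a square root of 89 is 89^((347+1)/4) = 89^87 mod 347.
Repeated squaring: 89^2≡287, 89^4≡130, 89^8≡244, 89^16≡199, 89^32≡43, 89^64≡114 (mod 347).
89^87 = 89^(64+16+4+2+1) ≡ 172 (mod 347).
Check: 172² = 29584 ≡ 89 (mod 347). The two roots are 172 and 175.

172, 175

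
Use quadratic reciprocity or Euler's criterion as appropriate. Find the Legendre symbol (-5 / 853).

First reduce: -5 ≡ 848 (mod 853).
Pull out 2^4: since 853 ≡ 5 (mod 8), (2/853) = -1, so (2/853)^4 = +1.
Reciprocity: 53 ≡ 1 and 853 ≡ 1 (mod 4), so (53/853) = +(853/53).
Reduce top mod 53: now compute (5/53).
Reciprocity: 5 ≡ 1 and 53 ≡ 1 (mod 4), so (5/53) = +(53/5).
Reduce top mod 5: now compute (3/5).
Reciprocity: 3 ≡ 3 and 5 ≡ 1 (mod 4), so (3/5) = +(5/3).
Reduce top mod 3: now compute (2/3).
Pull out 2: since 3 ≡ 3 (mod 8), (2/3) = -1.
Reached (1/3) = 1. Collecting the sign flips along the way, the symbol is -1.

-1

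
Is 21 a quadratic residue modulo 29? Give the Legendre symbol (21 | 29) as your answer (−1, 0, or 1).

-1

Reciprocity: 21 ≡ 1 and 29 ≡ 1 (mod 4), so (21/29) = +(29/21).
Reduce top mod 21: now compute (8/21).
Pull out 2^3: since 21 ≡ 5 (mod 8), (2/21) = -1, so (2/21)^3 = -1.
Reached (1/21) = 1. Collecting the sign flips along the way, the symbol is -1.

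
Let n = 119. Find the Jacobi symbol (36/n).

Pull out 2^2: since 119 ≡ 7 (mod 8), (2/119) = +1, so (2/119)^2 = +1.
Reciprocity: 9 ≡ 1 and 119 ≡ 3 (mod 4), so (9/119) = +(119/9).
Reduce top mod 9: now compute (2/9).
Pull out 2: since 9 ≡ 1 (mod 8), (2/9) = +1.
Reached (1/9) = 1. Collecting the sign flips along the way, the symbol is +1.

1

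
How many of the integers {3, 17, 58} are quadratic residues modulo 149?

1

(3/149) = -1 → non-residue.
(17/149) = +1 → QR.
(58/149) = -1 → non-residue.
Total quadratic residues among the 3: 1.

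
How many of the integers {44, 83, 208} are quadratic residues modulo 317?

2

(44/317) = +1 → QR.
(83/317) = +1 → QR.
(208/317) = -1 → non-residue.
Total quadratic residues among the 3: 2.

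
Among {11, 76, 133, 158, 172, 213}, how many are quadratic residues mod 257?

4

(11/257) = +1 → QR.
(76/257) = -1 → non-residue.
(133/257) = +1 → QR.
(158/257) = +1 → QR.
(172/257) = -1 → non-residue.
(213/257) = +1 → QR.
Total quadratic residues among the 6: 4.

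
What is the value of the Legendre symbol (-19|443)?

1

Euler's criterion: (-19/443) ≡ 424^221 (mod 443).
424^2 ≡ 361 (mod 443)
424^4 ≡ 79 (mod 443)
424^8 ≡ 39 (mod 443)
424^16 ≡ 192 (mod 443)
424^32 ≡ 95 (mod 443)
424^64 ≡ 165 (mod 443)
424^128 ≡ 202 (mod 443)
424^221 = 424^(128+64+16+8+4+1) ≡ 1 (mod 443).
Result is 1, so (-19/443) = 1.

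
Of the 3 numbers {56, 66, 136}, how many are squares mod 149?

(56/149) = -1 → non-residue.
(66/149) = -1 → non-residue.
(136/149) = -1 → non-residue.
Total quadratic residues among the 3: 0.

0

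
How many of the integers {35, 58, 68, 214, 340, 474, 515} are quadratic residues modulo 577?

(35/577) = +1 → QR.
(58/577) = -1 → non-residue.
(68/577) = +1 → QR.
(214/577) = +1 → QR.
(340/577) = -1 → non-residue.
(474/577) = -1 → non-residue.
(515/577) = +1 → QR.
Total quadratic residues among the 7: 4.

4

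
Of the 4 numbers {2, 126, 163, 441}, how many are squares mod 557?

1

(2/557) = -1 → non-residue.
(126/557) = -1 → non-residue.
(163/557) = -1 → non-residue.
(441/557) = +1 → QR.
Total quadratic residues among the 4: 1.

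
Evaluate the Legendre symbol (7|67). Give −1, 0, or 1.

Reciprocity: 7 ≡ 3 and 67 ≡ 3 (mod 4), so (7/67) = −(67/7).
Reduce top mod 7: now compute (4/7).
Pull out 2^2: since 7 ≡ 7 (mod 8), (2/7) = +1, so (2/7)^2 = +1.
Reached (1/7) = 1. Collecting the sign flips along the way, the symbol is -1.

-1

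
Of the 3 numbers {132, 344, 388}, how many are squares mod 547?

(132/547) = -1 → non-residue.
(344/547) = +1 → QR.
(388/547) = +1 → QR.
Total quadratic residues among the 3: 2.

2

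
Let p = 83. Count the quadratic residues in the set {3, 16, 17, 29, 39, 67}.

(3/83) = +1 → QR.
(16/83) = +1 → QR.
(17/83) = +1 → QR.
(29/83) = +1 → QR.
(39/83) = -1 → non-residue.
(67/83) = -1 → non-residue.
Total quadratic residues among the 6: 4.

4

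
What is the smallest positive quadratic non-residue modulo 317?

2

(2/317) = −1, so 2 is the smallest positive non-residue mod 317.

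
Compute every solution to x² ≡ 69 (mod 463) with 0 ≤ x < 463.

75, 388

Since 463 ≡ 3 (mod 4), a square root of 69 is 69^((463+1)/4) = 69^116 mod 463.
Repeated squaring: 69^2≡131, 69^4≡30, 69^8≡437, 69^16≡213, 69^32≡458, 69^64≡25 (mod 463).
69^116 = 69^(64+32+16+4) ≡ 388 (mod 463).
Check: 388² = 150544 ≡ 69 (mod 463). The two roots are 75 and 388.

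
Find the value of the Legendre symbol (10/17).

Euler's criterion: (10/17) ≡ 10^8 (mod 17).
10^2 ≡ 15 (mod 17)
10^4 ≡ 4 (mod 17)
10^8 ≡ 16 (mod 17)
10^8 = 10^(8) ≡ 16 (mod 17).
Result is 16 ≡ −1, so (10/17) = −1.

-1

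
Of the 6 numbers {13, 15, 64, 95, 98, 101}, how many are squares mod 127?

4

(13/127) = +1 → QR.
(15/127) = +1 → QR.
(64/127) = +1 → QR.
(95/127) = -1 → non-residue.
(98/127) = +1 → QR.
(101/127) = -1 → non-residue.
Total quadratic residues among the 6: 4.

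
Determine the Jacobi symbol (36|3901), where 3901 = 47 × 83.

Pull out 2^2: since 3901 ≡ 5 (mod 8), (2/3901) = -1, so (2/3901)^2 = +1.
Reciprocity: 9 ≡ 1 and 3901 ≡ 1 (mod 4), so (9/3901) = +(3901/9).
Reduce top mod 9: now compute (4/9).
Pull out 2^2: since 9 ≡ 1 (mod 8), (2/9) = +1, so (2/9)^2 = +1.
Reached (1/9) = 1. Collecting the sign flips along the way, the symbol is +1.

1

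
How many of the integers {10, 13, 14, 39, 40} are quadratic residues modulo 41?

(10/41) = +1 → QR.
(13/41) = -1 → non-residue.
(14/41) = -1 → non-residue.
(39/41) = +1 → QR.
(40/41) = +1 → QR.
Total quadratic residues among the 5: 3.

3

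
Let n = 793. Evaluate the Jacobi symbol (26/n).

0

Pull out 2: since 793 ≡ 1 (mod 8), (2/793) = +1.
Reciprocity: 13 ≡ 1 and 793 ≡ 1 (mod 4), so (13/793) = +(793/13).
Reduce top mod 13: now compute (0/13).
Top reduces to 0: gcd > 1, so the symbol is 0.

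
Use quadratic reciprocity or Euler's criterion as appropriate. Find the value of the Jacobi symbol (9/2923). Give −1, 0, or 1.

1

Reciprocity: 9 ≡ 1 and 2923 ≡ 3 (mod 4), so (9/2923) = +(2923/9).
Reduce top mod 9: now compute (7/9).
Reciprocity: 7 ≡ 3 and 9 ≡ 1 (mod 4), so (7/9) = +(9/7).
Reduce top mod 7: now compute (2/7).
Pull out 2: since 7 ≡ 7 (mod 8), (2/7) = +1.
Reached (1/7) = 1. Collecting the sign flips along the way, the symbol is +1.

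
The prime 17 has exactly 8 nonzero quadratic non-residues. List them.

Square k = 1,…,8 (k and 17−k give the same square):
1²=1, 2²=4, 3²=9, 4²=16, 5²≡8, 6²≡2, 7²≡15, 8²≡13 (mod 17).
The residues are {1, 2, 4, 8, 9, 13, 15, 16}; the non-residues are the remaining 8 nonzero classes.

3,5,6,7,10,11,12,14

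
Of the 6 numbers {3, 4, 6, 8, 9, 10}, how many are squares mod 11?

3

(3/11) = +1 → QR.
(4/11) = +1 → QR.
(6/11) = -1 → non-residue.
(8/11) = -1 → non-residue.
(9/11) = +1 → QR.
(10/11) = -1 → non-residue.
Total quadratic residues among the 6: 3.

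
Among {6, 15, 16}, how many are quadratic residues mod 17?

(6/17) = -1 → non-residue.
(15/17) = +1 → QR.
(16/17) = +1 → QR.
Total quadratic residues among the 3: 2.

2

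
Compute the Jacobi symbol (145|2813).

0

Reciprocity: 145 ≡ 1 and 2813 ≡ 1 (mod 4), so (145/2813) = +(2813/145).
Reduce top mod 145: now compute (58/145).
Pull out 2: since 145 ≡ 1 (mod 8), (2/145) = +1.
Reciprocity: 29 ≡ 1 and 145 ≡ 1 (mod 4), so (29/145) = +(145/29).
Reduce top mod 29: now compute (0/29).
Top reduces to 0: gcd > 1, so the symbol is 0.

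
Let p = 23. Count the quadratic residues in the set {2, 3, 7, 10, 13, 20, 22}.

3

(2/23) = +1 → QR.
(3/23) = +1 → QR.
(7/23) = -1 → non-residue.
(10/23) = -1 → non-residue.
(13/23) = +1 → QR.
(20/23) = -1 → non-residue.
(22/23) = -1 → non-residue.
Total quadratic residues among the 7: 3.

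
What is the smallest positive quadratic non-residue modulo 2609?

3

(2/2609) = +1, so 2 is a residue.
(3/2609) = −1, so 3 is the smallest positive non-residue mod 2609.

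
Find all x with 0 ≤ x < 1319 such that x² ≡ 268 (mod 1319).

Since 1319 ≡ 3 (mod 4), a square root of 268 is 268^((1319+1)/4) = 268^330 mod 1319.
Repeated squaring: 268^2≡598, 268^4≡155, 268^8≡283, 268^16≡949, 268^32≡1043, 268^64≡993, 268^128≡756, 268^256≡409 (mod 1319).
268^330 = 268^(256+64+8+2) ≡ 1254 (mod 1319).
Check: 1254² = 1572516 ≡ 268 (mod 1319). The two roots are 65 and 1254.

65, 1254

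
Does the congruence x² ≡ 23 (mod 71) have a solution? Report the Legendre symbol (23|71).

Euler's criterion: (23/71) ≡ 23^35 (mod 71).
23^2 ≡ 32 (mod 71)
23^4 ≡ 30 (mod 71)
23^8 ≡ 48 (mod 71)
23^16 ≡ 32 (mod 71)
23^32 ≡ 30 (mod 71)
23^35 = 23^(32+2+1) ≡ 70 (mod 71).
Result is 70 ≡ −1, so (23/71) = −1.

-1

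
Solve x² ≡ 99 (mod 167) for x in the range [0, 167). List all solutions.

Since 167 ≡ 3 (mod 4), a square root of 99 is 99^((167+1)/4) = 99^42 mod 167.
Repeated squaring: 99^2≡115, 99^4≡32, 99^8≡22, 99^16≡150, 99^32≡122 (mod 167).
99^42 = 99^(32+8+2) ≡ 44 (mod 167).
Check: 44² = 1936 ≡ 99 (mod 167). The two roots are 44 and 123.

44, 123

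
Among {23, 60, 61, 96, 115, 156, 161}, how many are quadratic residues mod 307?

4

(23/307) = -1 → non-residue.
(60/307) = +1 → QR.
(61/307) = -1 → non-residue.
(96/307) = +1 → QR.
(115/307) = +1 → QR.
(156/307) = +1 → QR.
(161/307) = -1 → non-residue.
Total quadratic residues among the 7: 4.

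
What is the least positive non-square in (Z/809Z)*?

3

(2/809) = +1, so 2 is a residue.
(3/809) = −1, so 3 is the smallest positive non-residue mod 809.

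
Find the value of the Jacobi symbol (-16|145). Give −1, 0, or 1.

1

First reduce: -16 ≡ 129 (mod 145).
Reciprocity: 129 ≡ 1 and 145 ≡ 1 (mod 4), so (129/145) = +(145/129).
Reduce top mod 129: now compute (16/129).
Pull out 2^4: since 129 ≡ 1 (mod 8), (2/129) = +1, so (2/129)^4 = +1.
Reached (1/129) = 1. Collecting the sign flips along the way, the symbol is +1.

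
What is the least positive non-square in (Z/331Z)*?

2

(2/331) = −1, so 2 is the smallest positive non-residue mod 331.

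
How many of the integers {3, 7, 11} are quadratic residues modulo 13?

(3/13) = +1 → QR.
(7/13) = -1 → non-residue.
(11/13) = -1 → non-residue.
Total quadratic residues among the 3: 1.

1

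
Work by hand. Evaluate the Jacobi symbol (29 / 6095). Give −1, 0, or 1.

Reciprocity: 29 ≡ 1 and 6095 ≡ 3 (mod 4), so (29/6095) = +(6095/29).
Reduce top mod 29: now compute (5/29).
Reciprocity: 5 ≡ 1 and 29 ≡ 1 (mod 4), so (5/29) = +(29/5).
Reduce top mod 5: now compute (4/5).
Pull out 2^2: since 5 ≡ 5 (mod 8), (2/5) = -1, so (2/5)^2 = +1.
Reached (1/5) = 1. Collecting the sign flips along the way, the symbol is +1.

1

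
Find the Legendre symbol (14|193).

Pull out 2: since 193 ≡ 1 (mod 8), (2/193) = +1.
Reciprocity: 7 ≡ 3 and 193 ≡ 1 (mod 4), so (7/193) = +(193/7).
Reduce top mod 7: now compute (4/7).
Pull out 2^2: since 7 ≡ 7 (mod 8), (2/7) = +1, so (2/7)^2 = +1.
Reached (1/7) = 1. Collecting the sign flips along the way, the symbol is +1.

1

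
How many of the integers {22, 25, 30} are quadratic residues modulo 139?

(22/139) = -1 → non-residue.
(25/139) = +1 → QR.
(30/139) = +1 → QR.
Total quadratic residues among the 3: 2.

2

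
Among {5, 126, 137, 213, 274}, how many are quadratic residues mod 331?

3

(5/331) = +1 → QR.
(126/331) = +1 → QR.
(137/331) = -1 → non-residue.
(213/331) = -1 → non-residue.
(274/331) = +1 → QR.
Total quadratic residues among the 5: 3.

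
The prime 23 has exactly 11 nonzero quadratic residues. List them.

Square k = 1,…,11 (k and 23−k give the same square):
1²=1, 2²=4, 3²=9, 4²=16, 5²≡2, 6²≡13, 7²≡3, 8²≡18, 9²≡12, 10²≡8, 11²≡6 (mod 23).
So the quadratic residues mod 23 are {1, 2, 3, 4, 6, 8, 9, 12, 13, 16, 18}.

1 2 3 4 6 8 9 12 13 16 18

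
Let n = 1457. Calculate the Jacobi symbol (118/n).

1

Pull out 2: since 1457 ≡ 1 (mod 8), (2/1457) = +1.
Reciprocity: 59 ≡ 3 and 1457 ≡ 1 (mod 4), so (59/1457) = +(1457/59).
Reduce top mod 59: now compute (41/59).
Reciprocity: 41 ≡ 1 and 59 ≡ 3 (mod 4), so (41/59) = +(59/41).
Reduce top mod 41: now compute (18/41).
Pull out 2: since 41 ≡ 1 (mod 8), (2/41) = +1.
Reciprocity: 9 ≡ 1 and 41 ≡ 1 (mod 4), so (9/41) = +(41/9).
Reduce top mod 9: now compute (5/9).
Reciprocity: 5 ≡ 1 and 9 ≡ 1 (mod 4), so (5/9) = +(9/5).
Reduce top mod 5: now compute (4/5).
Pull out 2^2: since 5 ≡ 5 (mod 8), (2/5) = -1, so (2/5)^2 = +1.
Reached (1/5) = 1. Collecting the sign flips along the way, the symbol is +1.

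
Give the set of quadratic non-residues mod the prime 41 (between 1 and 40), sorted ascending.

3 6 7 11 12 13 14 15 17 19 22 24 26 27 28 29 30 34 35 38

Square k = 1,…,20 (k and 41−k give the same square):
1²=1, 2²=4, 3²=9, 4²=16, 5²=25, 6²=36, 7²≡8, 8²≡23, 9²≡40, 10²≡18, 11²≡39, 12²≡21, 13²≡5, 14²≡32, 15²≡20, 16²≡10, 17²≡2, 18²≡37, 19²≡33, 20²≡31 (mod 41).
The residues are {1, 2, 4, 5, 8, 9, 10, 16, 18, 20, 21, 23, 25, 31, 32, 33, 36, 37, 39, 40}; the non-residues are the remaining 20 nonzero classes.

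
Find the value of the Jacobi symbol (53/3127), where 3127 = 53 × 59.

0

Reciprocity: 53 ≡ 1 and 3127 ≡ 3 (mod 4), so (53/3127) = +(3127/53).
Reduce top mod 53: now compute (0/53).
Top reduces to 0: gcd > 1, so the symbol is 0.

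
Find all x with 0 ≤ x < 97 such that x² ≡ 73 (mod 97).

97 ≡ 1 (mod 4), so we find a root by search.
Trying successive values, 48² = 2304 ≡ 73 (mod 97). The other root is 97 − 48 = 49.

48, 49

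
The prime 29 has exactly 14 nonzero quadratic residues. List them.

1 4 5 6 7 9 13 16 20 22 23 24 25 28

Square k = 1,…,14 (k and 29−k give the same square):
1²=1, 2²=4, 3²=9, 4²=16, 5²=25, 6²≡7, 7²≡20, 8²≡6, 9²≡23, 10²≡13, 11²≡5, 12²≡28, 13²≡24, 14²≡22 (mod 29).
So the quadratic residues mod 29 are {1, 4, 5, 6, 7, 9, 13, 16, 20, 22, 23, 24, 25, 28}.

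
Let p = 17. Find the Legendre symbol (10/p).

Pull out 2: since 17 ≡ 1 (mod 8), (2/17) = +1.
Reciprocity: 5 ≡ 1 and 17 ≡ 1 (mod 4), so (5/17) = +(17/5).
Reduce top mod 5: now compute (2/5).
Pull out 2: since 5 ≡ 5 (mod 8), (2/5) = -1.
Reached (1/5) = 1. Collecting the sign flips along the way, the symbol is -1.

-1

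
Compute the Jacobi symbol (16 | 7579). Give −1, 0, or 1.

Pull out 2^4: since 7579 ≡ 3 (mod 8), (2/7579) = -1, so (2/7579)^4 = +1.
Reached (1/7579) = 1. Collecting the sign flips along the way, the symbol is +1.

1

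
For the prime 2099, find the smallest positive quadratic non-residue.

(2/2099) = −1, so 2 is the smallest positive non-residue mod 2099.

2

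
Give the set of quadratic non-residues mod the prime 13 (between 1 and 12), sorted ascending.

2 5 6 7 8 11

Square k = 1,…,6 (k and 13−k give the same square):
1²=1, 2²=4, 3²=9, 4²≡3, 5²≡12, 6²≡10 (mod 13).
The residues are {1, 3, 4, 9, 10, 12}; the non-residues are the remaining 6 nonzero classes.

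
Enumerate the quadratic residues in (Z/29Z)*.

1 4 5 6 7 9 13 16 20 22 23 24 25 28

Square k = 1,…,14 (k and 29−k give the same square):
1²=1, 2²=4, 3²=9, 4²=16, 5²=25, 6²≡7, 7²≡20, 8²≡6, 9²≡23, 10²≡13, 11²≡5, 12²≡28, 13²≡24, 14²≡22 (mod 29).
So the quadratic residues mod 29 are {1, 4, 5, 6, 7, 9, 13, 16, 20, 22, 23, 24, 25, 28}.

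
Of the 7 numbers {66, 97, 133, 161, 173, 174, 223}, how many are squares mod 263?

4

(66/263) = +1 → QR.
(97/263) = -1 → non-residue.
(133/263) = +1 → QR.
(161/263) = -1 → non-residue.
(173/263) = +1 → QR.
(174/263) = -1 → non-residue.
(223/263) = +1 → QR.
Total quadratic residues among the 7: 4.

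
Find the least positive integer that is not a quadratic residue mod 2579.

2

(2/2579) = −1, so 2 is the smallest positive non-residue mod 2579.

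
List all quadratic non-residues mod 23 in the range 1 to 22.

5 7 10 11 14 15 17 19 20 21 22

Square k = 1,…,11 (k and 23−k give the same square):
1²=1, 2²=4, 3²=9, 4²=16, 5²≡2, 6²≡13, 7²≡3, 8²≡18, 9²≡12, 10²≡8, 11²≡6 (mod 23).
The residues are {1, 2, 3, 4, 6, 8, 9, 12, 13, 16, 18}; the non-residues are the remaining 11 nonzero classes.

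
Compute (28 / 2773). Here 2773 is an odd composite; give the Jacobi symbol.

1

Pull out 2^2: since 2773 ≡ 5 (mod 8), (2/2773) = -1, so (2/2773)^2 = +1.
Reciprocity: 7 ≡ 3 and 2773 ≡ 1 (mod 4), so (7/2773) = +(2773/7).
Reduce top mod 7: now compute (1/7).
Reached (1/7) = 1. Collecting the sign flips along the way, the symbol is +1.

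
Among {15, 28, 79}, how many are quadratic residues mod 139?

(15/139) = -1 → non-residue.
(28/139) = +1 → QR.
(79/139) = +1 → QR.
Total quadratic residues among the 3: 2.

2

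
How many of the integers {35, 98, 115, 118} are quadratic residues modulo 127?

3

(35/127) = +1 → QR.
(98/127) = +1 → QR.
(115/127) = +1 → QR.
(118/127) = -1 → non-residue.
Total quadratic residues among the 4: 3.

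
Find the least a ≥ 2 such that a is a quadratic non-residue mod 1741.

(2/1741) = −1, so 2 is the smallest positive non-residue mod 1741.

2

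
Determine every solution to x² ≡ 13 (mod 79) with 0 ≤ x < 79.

31, 48

Since 79 ≡ 3 (mod 4), a square root of 13 is 13^((79+1)/4) = 13^20 mod 79.
Repeated squaring: 13^2≡11, 13^4≡42, 13^8≡26, 13^16≡44 (mod 79).
13^20 = 13^(16+4) ≡ 31 (mod 79).
Check: 31² = 961 ≡ 13 (mod 79). The two roots are 31 and 48.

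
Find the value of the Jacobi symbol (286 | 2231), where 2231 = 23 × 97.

1

Pull out 2: since 2231 ≡ 7 (mod 8), (2/2231) = +1.
Reciprocity: 143 ≡ 3 and 2231 ≡ 3 (mod 4), so (143/2231) = −(2231/143).
Reduce top mod 143: now compute (86/143).
Pull out 2: since 143 ≡ 7 (mod 8), (2/143) = +1.
Reciprocity: 43 ≡ 3 and 143 ≡ 3 (mod 4), so (43/143) = −(143/43).
Reduce top mod 43: now compute (14/43).
Pull out 2: since 43 ≡ 3 (mod 8), (2/43) = -1.
Reciprocity: 7 ≡ 3 and 43 ≡ 3 (mod 4), so (7/43) = −(43/7).
Reduce top mod 7: now compute (1/7).
Reached (1/7) = 1. Collecting the sign flips along the way, the symbol is +1.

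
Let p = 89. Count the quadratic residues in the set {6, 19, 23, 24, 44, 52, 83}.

1

(6/89) = -1 → non-residue.
(19/89) = -1 → non-residue.
(23/89) = -1 → non-residue.
(24/89) = -1 → non-residue.
(44/89) = +1 → QR.
(52/89) = -1 → non-residue.
(83/89) = -1 → non-residue.
Total quadratic residues among the 7: 1.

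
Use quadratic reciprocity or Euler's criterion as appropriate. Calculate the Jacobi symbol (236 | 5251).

0

Pull out 2^2: since 5251 ≡ 3 (mod 8), (2/5251) = -1, so (2/5251)^2 = +1.
Reciprocity: 59 ≡ 3 and 5251 ≡ 3 (mod 4), so (59/5251) = −(5251/59).
Reduce top mod 59: now compute (0/59).
Top reduces to 0: gcd > 1, so the symbol is 0.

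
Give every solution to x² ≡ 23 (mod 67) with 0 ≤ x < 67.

Since 67 ≡ 3 (mod 4), a square root of 23 is 23^((67+1)/4) = 23^17 mod 67.
Repeated squaring: 23^2≡60, 23^4≡49, 23^8≡56, 23^16≡54 (mod 67).
23^17 = 23^(16+1) ≡ 36 (mod 67).
Check: 36² = 1296 ≡ 23 (mod 67). The two roots are 31 and 36.

31, 36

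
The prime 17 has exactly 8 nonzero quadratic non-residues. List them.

Square k = 1,…,8 (k and 17−k give the same square):
1²=1, 2²=4, 3²=9, 4²=16, 5²≡8, 6²≡2, 7²≡15, 8²≡13 (mod 17).
The residues are {1, 2, 4, 8, 9, 13, 15, 16}; the non-residues are the remaining 8 nonzero classes.

3, 5, 6, 7, 10, 11, 12, 14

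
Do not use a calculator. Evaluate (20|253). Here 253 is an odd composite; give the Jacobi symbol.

Pull out 2^2: since 253 ≡ 5 (mod 8), (2/253) = -1, so (2/253)^2 = +1.
Reciprocity: 5 ≡ 1 and 253 ≡ 1 (mod 4), so (5/253) = +(253/5).
Reduce top mod 5: now compute (3/5).
Reciprocity: 3 ≡ 3 and 5 ≡ 1 (mod 4), so (3/5) = +(5/3).
Reduce top mod 3: now compute (2/3).
Pull out 2: since 3 ≡ 3 (mod 8), (2/3) = -1.
Reached (1/3) = 1. Collecting the sign flips along the way, the symbol is -1.

-1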